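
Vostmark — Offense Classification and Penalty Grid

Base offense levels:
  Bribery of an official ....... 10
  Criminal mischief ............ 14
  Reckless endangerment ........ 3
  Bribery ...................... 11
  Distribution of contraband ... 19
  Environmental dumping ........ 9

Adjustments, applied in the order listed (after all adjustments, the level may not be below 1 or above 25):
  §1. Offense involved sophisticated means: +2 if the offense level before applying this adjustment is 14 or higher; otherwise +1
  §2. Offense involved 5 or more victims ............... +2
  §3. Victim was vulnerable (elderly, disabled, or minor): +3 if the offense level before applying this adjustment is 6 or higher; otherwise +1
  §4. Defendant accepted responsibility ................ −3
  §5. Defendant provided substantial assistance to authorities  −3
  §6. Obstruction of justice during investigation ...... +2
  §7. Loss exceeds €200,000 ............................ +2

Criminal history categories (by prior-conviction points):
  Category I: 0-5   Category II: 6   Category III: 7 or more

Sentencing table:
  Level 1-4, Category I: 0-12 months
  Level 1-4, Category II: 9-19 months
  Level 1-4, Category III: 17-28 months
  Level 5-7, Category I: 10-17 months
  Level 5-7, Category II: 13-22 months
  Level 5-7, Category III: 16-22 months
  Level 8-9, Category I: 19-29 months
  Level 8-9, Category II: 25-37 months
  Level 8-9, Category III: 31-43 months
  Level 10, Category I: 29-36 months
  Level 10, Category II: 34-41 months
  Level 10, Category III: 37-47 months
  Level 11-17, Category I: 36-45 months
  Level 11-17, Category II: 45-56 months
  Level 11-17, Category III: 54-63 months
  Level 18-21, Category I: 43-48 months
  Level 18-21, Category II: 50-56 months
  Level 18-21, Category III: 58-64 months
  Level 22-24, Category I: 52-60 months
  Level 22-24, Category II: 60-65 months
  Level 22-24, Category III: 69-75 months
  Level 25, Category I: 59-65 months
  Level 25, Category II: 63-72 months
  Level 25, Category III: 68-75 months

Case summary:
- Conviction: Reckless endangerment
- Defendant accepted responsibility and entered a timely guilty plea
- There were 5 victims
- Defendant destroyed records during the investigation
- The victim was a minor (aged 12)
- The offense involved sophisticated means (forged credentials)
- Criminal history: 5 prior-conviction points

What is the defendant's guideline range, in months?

Base offense level for reckless endangerment: 3.
§1 applies (level before this adjustment is 3 < 14, so +1): 3 + 1 = 4.
§2 applies: 4 + 2 = 6.
§3 applies (level before this adjustment is 6 ≥ 6, so +3): 6 + 3 = 9.
§4 applies: 9 − 3 = 6.
§6 applies: 6 + 2 = 8.
Final offense level: 8.
Criminal history: 5 prior points → Category I (0-5).
Level 8 falls in the 8-9 band.
Grid: Level 8-9 × Category I = 19-29 months.

19-29 months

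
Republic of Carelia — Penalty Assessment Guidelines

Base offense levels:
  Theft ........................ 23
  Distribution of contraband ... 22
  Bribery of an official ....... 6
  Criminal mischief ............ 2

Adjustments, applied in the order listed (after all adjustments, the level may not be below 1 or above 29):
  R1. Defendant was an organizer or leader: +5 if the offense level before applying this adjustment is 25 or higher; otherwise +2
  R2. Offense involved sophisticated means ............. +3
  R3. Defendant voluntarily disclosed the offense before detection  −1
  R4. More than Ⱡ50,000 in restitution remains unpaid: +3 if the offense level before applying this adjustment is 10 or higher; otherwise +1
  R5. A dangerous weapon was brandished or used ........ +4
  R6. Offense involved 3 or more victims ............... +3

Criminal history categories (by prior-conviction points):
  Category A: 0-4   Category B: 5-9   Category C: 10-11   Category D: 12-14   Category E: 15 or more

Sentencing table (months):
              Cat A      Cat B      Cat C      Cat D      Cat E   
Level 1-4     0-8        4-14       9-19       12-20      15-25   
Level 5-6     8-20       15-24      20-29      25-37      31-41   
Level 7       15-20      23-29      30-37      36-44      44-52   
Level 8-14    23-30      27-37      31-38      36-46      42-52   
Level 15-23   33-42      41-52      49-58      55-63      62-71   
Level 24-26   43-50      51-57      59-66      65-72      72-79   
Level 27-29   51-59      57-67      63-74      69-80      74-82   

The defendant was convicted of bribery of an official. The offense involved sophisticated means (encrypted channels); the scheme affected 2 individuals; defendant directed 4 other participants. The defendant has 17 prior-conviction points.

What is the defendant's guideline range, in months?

42-52 months

Base offense level for bribery of an official: 6.
R1 applies (level before this adjustment is 6 < 25, so +2): 6 + 2 = 8.
R2 applies: 8 + 3 = 11.
R5 does not apply.
R6 does not apply.
Final offense level: 11.
Criminal history: 17 prior points → Category E (15+).
Level 11 falls in the 8-14 band.
Grid: Level 8-14 × Category E = 42-52 months.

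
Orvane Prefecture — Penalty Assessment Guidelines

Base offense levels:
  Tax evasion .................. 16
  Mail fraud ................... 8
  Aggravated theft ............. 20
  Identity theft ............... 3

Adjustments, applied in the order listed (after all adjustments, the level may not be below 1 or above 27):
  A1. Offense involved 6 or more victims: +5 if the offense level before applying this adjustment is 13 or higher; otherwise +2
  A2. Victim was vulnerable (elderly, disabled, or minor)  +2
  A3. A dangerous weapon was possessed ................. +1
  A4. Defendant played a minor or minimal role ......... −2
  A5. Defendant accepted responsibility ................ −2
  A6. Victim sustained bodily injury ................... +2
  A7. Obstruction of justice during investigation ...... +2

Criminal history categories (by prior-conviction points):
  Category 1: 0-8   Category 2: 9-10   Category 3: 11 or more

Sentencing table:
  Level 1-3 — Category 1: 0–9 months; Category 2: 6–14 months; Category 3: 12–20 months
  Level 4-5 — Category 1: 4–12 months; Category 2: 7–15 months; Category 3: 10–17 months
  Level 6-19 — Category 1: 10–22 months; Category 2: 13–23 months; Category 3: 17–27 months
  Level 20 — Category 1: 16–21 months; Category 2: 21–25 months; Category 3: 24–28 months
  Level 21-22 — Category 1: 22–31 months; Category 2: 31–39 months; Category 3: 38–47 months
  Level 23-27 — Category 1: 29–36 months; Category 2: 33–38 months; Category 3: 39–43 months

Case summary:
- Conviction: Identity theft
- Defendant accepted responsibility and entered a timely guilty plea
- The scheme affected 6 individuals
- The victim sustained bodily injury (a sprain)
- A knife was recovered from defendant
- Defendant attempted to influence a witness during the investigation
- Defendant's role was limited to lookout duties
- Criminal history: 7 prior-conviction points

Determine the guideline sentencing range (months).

Base offense level for identity theft: 3.
A1 applies (level before this adjustment is 3 < 13, so +2): 3 + 2 = 5.
A3 applies: 5 + 1 = 6.
A4 applies: 6 − 2 = 4.
A5 applies: 4 − 2 = 2.
A6 applies: 2 + 2 = 4.
A7 applies: 4 + 2 = 6.
Final offense level: 6.
Criminal history: 7 prior points → Category 1 (0-8).
Level 6 falls in the 6-19 band.
Grid: Level 6-19 × Category 1 = 10-22 months.

10-22 months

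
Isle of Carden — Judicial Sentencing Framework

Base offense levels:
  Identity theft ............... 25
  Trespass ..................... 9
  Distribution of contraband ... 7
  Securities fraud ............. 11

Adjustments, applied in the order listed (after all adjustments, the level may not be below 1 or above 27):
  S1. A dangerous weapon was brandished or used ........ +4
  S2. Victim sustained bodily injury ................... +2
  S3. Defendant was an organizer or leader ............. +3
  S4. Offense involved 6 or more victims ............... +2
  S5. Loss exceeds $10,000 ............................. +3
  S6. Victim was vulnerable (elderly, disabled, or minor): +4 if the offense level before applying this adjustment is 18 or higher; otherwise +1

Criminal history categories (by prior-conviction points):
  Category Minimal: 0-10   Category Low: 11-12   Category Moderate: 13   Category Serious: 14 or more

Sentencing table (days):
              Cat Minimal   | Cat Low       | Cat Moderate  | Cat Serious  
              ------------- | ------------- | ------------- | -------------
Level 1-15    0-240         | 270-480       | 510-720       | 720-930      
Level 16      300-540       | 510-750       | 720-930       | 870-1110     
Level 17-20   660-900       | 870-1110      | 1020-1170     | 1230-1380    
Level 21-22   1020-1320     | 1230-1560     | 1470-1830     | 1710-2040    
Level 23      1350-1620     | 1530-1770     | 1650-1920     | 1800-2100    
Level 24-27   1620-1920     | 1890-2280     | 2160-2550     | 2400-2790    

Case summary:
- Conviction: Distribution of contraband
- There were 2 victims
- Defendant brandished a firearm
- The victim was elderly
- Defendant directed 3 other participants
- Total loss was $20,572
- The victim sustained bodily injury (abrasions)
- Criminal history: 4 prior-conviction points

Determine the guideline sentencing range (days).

Base offense level for distribution of contraband: 7.
S1 applies: 7 + 4 = 11.
S2 applies: 11 + 2 = 13.
S3 applies: 13 + 3 = 16.
S5 applies: 16 + 3 = 19.
S6 applies (level before this adjustment is 19 ≥ 18, so +4): 19 + 4 = 23.
Final offense level: 23.
Criminal history: 4 prior points → Category Minimal (0-10).
Level 23 falls in the 23 band.
Grid: Level 23 × Category Minimal = 1350-1620 days.

1350-1620 days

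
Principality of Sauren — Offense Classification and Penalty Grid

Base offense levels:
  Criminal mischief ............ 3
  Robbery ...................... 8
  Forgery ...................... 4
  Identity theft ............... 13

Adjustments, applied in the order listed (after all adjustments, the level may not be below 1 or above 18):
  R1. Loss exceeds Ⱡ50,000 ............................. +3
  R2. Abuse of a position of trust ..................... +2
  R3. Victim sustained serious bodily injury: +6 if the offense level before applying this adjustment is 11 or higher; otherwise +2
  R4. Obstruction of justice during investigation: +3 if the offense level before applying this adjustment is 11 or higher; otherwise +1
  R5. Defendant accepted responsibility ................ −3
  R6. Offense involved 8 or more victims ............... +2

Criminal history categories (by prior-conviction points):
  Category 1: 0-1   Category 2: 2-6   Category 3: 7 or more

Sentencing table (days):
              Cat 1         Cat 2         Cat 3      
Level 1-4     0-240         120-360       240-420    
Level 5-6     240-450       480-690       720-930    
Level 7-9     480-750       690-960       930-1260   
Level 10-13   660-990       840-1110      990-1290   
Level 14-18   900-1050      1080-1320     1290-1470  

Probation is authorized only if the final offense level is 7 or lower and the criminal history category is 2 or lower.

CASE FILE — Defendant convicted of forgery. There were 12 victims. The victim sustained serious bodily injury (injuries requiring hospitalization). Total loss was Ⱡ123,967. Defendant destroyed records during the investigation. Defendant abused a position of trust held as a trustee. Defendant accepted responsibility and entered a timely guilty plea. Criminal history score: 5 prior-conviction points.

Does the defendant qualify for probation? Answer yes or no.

Base offense level for forgery: 4.
R1 applies: 4 + 3 = 7.
R2 applies: 7 + 2 = 9.
R3 applies (level before this adjustment is 9 < 11, so +2): 9 + 2 = 11.
R4 applies (level before this adjustment is 11 ≥ 11, so +3): 11 + 3 = 14.
R5 applies: 14 − 3 = 11.
R6 applies: 11 + 2 = 13.
Final offense level: 13.
Criminal history: 5 prior points → Category 2 (2-6).
Level 13 falls in the 10-13 band.
Grid: Level 10-13 × Category 2 = 840-1110 days.
Probation check: level 13 > 7 and category 2 ≤ 2 → not eligible.

No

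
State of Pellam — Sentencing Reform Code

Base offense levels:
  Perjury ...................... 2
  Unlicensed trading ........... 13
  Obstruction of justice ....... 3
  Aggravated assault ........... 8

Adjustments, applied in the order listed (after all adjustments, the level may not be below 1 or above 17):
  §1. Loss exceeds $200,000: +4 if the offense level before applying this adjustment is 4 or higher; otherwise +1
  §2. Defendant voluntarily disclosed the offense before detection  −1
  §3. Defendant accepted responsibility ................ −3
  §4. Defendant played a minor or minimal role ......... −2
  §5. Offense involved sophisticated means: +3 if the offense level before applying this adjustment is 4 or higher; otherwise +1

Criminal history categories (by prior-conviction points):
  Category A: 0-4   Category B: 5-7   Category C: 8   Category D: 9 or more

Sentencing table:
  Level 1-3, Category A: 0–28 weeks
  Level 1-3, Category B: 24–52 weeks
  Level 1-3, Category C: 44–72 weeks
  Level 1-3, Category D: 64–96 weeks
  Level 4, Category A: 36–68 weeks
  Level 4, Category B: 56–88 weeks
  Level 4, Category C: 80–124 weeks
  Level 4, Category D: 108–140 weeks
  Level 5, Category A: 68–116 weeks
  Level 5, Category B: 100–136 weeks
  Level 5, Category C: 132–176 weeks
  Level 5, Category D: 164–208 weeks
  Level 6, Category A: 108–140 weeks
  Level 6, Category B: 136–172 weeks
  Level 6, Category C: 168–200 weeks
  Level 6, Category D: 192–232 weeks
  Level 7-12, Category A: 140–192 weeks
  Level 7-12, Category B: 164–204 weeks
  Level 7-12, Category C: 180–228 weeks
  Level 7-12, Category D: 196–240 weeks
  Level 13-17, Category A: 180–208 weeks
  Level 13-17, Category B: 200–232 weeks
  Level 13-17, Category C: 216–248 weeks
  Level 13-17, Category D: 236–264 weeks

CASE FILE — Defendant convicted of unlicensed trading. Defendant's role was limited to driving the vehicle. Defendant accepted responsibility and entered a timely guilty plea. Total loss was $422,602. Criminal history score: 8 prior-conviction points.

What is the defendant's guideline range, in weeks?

180-228 weeks

Base offense level for unlicensed trading: 13.
§1 applies (level before this adjustment is 13 ≥ 4, so +4): 13 + 4 = 17.
§2 does not apply.
§3 applies: 17 − 3 = 14.
§4 applies: 14 − 2 = 12.
§5 does not apply.
Final offense level: 12.
Criminal history: 8 prior points → Category C (8).
Level 12 falls in the 7-12 band.
Grid: Level 7-12 × Category C = 180-228 weeks.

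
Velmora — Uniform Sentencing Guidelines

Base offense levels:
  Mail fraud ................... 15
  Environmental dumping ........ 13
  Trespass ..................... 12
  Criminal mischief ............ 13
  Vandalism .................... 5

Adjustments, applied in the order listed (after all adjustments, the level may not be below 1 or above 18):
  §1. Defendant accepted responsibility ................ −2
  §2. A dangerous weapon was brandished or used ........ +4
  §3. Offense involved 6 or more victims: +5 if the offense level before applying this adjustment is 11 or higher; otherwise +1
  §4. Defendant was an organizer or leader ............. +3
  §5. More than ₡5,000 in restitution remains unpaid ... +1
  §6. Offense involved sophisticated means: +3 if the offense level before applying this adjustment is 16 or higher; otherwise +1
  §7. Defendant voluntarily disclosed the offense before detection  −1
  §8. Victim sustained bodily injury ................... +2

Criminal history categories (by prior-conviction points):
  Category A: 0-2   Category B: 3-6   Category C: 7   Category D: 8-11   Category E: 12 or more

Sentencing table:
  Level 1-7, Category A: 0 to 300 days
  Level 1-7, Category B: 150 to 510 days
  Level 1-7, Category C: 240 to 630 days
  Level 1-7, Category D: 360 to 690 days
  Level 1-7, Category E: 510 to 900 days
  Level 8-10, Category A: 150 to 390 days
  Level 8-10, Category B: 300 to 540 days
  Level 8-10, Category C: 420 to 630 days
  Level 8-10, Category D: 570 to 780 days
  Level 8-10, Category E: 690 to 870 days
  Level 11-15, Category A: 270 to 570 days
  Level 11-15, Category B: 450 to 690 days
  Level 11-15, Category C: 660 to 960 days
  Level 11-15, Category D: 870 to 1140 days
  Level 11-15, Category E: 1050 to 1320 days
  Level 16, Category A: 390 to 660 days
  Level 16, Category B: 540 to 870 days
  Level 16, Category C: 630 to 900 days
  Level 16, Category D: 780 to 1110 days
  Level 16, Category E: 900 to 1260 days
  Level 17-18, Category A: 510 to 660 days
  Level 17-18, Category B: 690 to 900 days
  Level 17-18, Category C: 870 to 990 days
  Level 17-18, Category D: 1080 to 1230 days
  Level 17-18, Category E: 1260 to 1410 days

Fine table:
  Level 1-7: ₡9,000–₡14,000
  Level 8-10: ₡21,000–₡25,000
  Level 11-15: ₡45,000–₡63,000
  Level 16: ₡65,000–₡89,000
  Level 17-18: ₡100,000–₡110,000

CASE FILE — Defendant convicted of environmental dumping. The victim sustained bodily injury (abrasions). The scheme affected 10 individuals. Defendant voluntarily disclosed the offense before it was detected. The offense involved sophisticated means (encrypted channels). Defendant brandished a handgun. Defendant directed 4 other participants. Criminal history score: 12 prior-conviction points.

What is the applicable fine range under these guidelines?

Base offense level for environmental dumping: 13.
§2 applies: 13 + 4 = 17.
§3 applies (level before this adjustment is 17 ≥ 11, so +5): 17 + 5 = 22.
§4 applies: 22 + 3 = 25.
§6 applies (level before this adjustment is 25 ≥ 16, so +3): 25 + 3 = 28.
§7 applies: 28 − 1 = 27.
§8 applies: 27 + 2 = 29.
Level 29 exceeds the maximum of 18; capped at 18.
Final offense level: 18.
Level 18 falls in the 17-18 band.
Fine table: Level 17-18 → ₡100,000–₡110,000.

₡100,000–₡110,000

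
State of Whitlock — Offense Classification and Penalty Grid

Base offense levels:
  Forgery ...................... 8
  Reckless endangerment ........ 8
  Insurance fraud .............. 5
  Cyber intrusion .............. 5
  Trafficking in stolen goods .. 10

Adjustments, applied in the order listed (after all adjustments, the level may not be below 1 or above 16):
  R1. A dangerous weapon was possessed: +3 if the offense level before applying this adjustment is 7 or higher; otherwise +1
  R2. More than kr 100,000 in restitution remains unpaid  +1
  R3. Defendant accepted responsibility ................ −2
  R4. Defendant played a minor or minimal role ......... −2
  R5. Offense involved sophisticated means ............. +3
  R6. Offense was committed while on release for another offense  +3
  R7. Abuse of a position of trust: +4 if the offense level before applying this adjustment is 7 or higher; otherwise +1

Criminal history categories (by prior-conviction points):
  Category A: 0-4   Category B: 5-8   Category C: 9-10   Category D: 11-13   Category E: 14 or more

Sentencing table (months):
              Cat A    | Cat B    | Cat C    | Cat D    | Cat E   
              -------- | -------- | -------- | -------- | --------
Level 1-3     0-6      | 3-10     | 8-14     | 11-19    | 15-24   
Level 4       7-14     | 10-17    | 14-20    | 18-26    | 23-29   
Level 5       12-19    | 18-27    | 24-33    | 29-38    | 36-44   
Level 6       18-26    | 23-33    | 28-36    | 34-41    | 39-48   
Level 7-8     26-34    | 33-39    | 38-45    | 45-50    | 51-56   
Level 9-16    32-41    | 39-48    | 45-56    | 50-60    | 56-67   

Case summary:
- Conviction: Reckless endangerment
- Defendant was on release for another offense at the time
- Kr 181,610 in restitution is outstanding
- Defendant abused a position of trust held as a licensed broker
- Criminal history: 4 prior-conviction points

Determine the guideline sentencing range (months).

32-41 months

Base offense level for reckless endangerment: 8.
R1 does not apply.
R2 applies: 8 + 1 = 9.
R3 does not apply.
R6 applies: 9 + 3 = 12.
R7 applies (level before this adjustment is 12 ≥ 7, so +4): 12 + 4 = 16.
Final offense level: 16.
Criminal history: 4 prior points → Category A (0-4).
Level 16 falls in the 9-16 band.
Grid: Level 9-16 × Category A = 32-41 months.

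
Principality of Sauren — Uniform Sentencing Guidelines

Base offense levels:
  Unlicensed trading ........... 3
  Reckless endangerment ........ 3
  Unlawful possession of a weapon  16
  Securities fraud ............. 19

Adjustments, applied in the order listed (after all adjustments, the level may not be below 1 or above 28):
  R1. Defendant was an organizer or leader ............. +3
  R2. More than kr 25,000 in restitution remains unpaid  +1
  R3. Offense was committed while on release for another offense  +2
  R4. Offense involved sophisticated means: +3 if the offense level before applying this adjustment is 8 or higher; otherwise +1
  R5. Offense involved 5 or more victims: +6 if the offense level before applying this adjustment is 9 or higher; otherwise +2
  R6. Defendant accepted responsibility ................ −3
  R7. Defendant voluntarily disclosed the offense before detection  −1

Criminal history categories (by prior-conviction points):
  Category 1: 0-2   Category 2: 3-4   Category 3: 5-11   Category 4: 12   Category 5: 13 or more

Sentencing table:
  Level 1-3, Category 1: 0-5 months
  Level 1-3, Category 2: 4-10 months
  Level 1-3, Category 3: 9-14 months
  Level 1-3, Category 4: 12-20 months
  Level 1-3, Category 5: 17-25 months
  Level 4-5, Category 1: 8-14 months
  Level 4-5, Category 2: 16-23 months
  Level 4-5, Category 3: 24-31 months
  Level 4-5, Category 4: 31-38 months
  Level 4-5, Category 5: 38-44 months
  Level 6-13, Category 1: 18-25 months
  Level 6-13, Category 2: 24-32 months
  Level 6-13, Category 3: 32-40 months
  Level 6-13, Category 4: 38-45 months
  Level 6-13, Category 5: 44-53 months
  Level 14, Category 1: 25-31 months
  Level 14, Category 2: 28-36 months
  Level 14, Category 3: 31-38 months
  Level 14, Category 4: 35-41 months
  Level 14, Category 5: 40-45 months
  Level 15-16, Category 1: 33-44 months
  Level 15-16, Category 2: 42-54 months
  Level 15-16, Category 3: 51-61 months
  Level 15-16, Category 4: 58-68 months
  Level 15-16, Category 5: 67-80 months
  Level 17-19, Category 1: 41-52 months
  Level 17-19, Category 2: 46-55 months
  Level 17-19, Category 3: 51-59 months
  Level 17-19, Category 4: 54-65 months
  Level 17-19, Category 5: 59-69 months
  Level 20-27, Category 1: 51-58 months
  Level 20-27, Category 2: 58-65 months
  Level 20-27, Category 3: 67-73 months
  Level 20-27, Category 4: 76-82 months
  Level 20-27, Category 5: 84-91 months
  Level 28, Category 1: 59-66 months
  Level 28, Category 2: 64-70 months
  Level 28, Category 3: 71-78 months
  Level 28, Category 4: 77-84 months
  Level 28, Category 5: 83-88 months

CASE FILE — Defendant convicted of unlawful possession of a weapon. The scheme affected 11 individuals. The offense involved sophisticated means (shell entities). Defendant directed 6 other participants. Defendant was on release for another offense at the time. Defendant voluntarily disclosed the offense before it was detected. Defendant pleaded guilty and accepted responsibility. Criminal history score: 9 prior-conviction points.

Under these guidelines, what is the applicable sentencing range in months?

Base offense level for unlawful possession of a weapon: 16.
R1 applies: 16 + 3 = 19.
R2 does not apply.
R3 applies: 19 + 2 = 21.
R4 applies (level before this adjustment is 21 ≥ 8, so +3): 21 + 3 = 24.
R5 applies (level before this adjustment is 24 ≥ 9, so +6): 24 + 6 = 30.
R6 applies: 30 − 3 = 27.
R7 applies: 27 − 1 = 26.
Final offense level: 26.
Criminal history: 9 prior points → Category 3 (5-11).
Level 26 falls in the 20-27 band.
Grid: Level 20-27 × Category 3 = 67-73 months.

67-73 months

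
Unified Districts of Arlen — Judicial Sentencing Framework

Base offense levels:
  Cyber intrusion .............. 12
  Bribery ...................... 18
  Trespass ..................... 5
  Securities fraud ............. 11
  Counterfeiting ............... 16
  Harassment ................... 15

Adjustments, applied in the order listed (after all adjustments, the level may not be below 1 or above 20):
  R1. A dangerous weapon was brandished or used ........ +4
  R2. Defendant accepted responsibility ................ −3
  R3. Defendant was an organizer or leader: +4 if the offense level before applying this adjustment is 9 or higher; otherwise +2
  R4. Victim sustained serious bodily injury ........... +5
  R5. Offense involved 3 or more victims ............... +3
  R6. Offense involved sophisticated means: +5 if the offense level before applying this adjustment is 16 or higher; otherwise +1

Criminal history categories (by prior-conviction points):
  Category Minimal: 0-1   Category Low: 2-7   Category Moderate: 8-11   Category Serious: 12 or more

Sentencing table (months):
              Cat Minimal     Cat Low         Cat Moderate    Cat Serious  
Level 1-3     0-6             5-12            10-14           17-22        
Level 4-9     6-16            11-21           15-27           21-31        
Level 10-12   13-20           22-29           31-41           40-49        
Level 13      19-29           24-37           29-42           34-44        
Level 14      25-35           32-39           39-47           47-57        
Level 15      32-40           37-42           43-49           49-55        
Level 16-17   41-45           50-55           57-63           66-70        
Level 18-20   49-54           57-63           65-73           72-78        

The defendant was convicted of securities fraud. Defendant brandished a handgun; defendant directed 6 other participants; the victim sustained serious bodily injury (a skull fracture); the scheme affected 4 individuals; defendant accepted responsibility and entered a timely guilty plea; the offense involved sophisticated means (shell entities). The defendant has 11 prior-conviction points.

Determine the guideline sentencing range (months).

65-73 months

Base offense level for securities fraud: 11.
R1 applies: 11 + 4 = 15.
R2 applies: 15 − 3 = 12.
R3 applies (level before this adjustment is 12 ≥ 9, so +4): 12 + 4 = 16.
R4 applies: 16 + 5 = 21.
R5 applies: 21 + 3 = 24.
R6 applies (level before this adjustment is 24 ≥ 16, so +5): 24 + 5 = 29.
Level 29 exceeds the maximum of 20; capped at 20.
Final offense level: 20.
Criminal history: 11 prior points → Category Moderate (8-11).
Level 20 falls in the 18-20 band.
Grid: Level 18-20 × Category Moderate = 65-73 months.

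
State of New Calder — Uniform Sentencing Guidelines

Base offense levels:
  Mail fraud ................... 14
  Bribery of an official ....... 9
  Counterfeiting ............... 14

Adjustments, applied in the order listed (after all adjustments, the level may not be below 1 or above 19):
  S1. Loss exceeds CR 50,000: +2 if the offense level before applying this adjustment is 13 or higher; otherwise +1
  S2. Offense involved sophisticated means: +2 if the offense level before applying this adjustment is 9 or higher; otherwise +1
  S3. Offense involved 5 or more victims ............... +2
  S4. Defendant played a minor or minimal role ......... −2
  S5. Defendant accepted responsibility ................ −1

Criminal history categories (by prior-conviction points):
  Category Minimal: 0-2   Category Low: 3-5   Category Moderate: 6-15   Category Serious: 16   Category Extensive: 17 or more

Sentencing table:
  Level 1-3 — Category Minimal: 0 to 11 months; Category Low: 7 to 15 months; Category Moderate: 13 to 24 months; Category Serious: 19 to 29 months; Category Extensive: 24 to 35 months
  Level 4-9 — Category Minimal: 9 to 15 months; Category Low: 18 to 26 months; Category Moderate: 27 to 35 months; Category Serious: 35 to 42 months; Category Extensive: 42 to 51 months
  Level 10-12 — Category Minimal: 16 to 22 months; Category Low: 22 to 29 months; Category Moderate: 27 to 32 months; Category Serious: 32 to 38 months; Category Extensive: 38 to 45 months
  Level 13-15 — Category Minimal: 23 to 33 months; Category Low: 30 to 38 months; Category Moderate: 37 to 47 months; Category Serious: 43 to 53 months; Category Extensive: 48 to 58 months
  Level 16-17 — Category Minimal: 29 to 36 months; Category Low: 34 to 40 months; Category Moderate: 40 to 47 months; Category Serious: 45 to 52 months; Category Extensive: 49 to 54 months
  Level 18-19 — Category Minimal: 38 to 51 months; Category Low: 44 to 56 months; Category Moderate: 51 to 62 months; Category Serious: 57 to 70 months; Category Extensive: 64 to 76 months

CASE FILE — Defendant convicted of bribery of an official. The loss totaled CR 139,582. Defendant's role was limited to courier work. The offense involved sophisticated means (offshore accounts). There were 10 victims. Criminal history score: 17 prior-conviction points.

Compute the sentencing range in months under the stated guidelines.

38-45 months

Base offense level for bribery of an official: 9.
S1 applies (level before this adjustment is 9 < 13, so +1): 9 + 1 = 10.
S2 applies (level before this adjustment is 10 ≥ 9, so +2): 10 + 2 = 12.
S3 applies: 12 + 2 = 14.
S4 applies: 14 − 2 = 12.
S5 does not apply.
Final offense level: 12.
Criminal history: 17 prior points → Category Extensive (17+).
Level 12 falls in the 10-12 band.
Grid: Level 10-12 × Category Extensive = 38-45 months.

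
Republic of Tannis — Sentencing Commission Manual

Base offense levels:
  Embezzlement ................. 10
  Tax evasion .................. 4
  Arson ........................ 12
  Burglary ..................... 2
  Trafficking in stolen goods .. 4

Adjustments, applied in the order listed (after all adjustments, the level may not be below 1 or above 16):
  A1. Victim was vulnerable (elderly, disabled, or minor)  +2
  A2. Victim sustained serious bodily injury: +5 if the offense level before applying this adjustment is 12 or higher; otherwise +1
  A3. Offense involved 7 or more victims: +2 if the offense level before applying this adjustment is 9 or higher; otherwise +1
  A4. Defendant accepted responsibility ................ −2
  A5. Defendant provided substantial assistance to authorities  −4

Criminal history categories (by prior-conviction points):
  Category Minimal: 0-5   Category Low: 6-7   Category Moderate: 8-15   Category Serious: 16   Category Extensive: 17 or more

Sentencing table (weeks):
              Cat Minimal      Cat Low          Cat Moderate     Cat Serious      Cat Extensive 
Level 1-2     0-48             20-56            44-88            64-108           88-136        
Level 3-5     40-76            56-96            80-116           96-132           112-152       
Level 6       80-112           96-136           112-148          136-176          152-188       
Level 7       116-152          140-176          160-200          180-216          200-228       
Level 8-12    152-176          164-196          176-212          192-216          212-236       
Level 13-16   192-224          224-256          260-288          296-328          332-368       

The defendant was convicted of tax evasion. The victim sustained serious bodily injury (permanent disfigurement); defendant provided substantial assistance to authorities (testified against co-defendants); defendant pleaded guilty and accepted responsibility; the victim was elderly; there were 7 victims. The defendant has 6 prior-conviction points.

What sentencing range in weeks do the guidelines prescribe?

Base offense level for tax evasion: 4.
A1 applies: 4 + 2 = 6.
A2 applies (level before this adjustment is 6 < 12, so +1): 6 + 1 = 7.
A3 applies (level before this adjustment is 7 < 9, so +1): 7 + 1 = 8.
A4 applies: 8 − 2 = 6.
A5 applies: 6 − 4 = 2.
Final offense level: 2.
Criminal history: 6 prior points → Category Low (6-7).
Level 2 falls in the 1-2 band.
Grid: Level 1-2 × Category Low = 20-56 weeks.

20-56 weeks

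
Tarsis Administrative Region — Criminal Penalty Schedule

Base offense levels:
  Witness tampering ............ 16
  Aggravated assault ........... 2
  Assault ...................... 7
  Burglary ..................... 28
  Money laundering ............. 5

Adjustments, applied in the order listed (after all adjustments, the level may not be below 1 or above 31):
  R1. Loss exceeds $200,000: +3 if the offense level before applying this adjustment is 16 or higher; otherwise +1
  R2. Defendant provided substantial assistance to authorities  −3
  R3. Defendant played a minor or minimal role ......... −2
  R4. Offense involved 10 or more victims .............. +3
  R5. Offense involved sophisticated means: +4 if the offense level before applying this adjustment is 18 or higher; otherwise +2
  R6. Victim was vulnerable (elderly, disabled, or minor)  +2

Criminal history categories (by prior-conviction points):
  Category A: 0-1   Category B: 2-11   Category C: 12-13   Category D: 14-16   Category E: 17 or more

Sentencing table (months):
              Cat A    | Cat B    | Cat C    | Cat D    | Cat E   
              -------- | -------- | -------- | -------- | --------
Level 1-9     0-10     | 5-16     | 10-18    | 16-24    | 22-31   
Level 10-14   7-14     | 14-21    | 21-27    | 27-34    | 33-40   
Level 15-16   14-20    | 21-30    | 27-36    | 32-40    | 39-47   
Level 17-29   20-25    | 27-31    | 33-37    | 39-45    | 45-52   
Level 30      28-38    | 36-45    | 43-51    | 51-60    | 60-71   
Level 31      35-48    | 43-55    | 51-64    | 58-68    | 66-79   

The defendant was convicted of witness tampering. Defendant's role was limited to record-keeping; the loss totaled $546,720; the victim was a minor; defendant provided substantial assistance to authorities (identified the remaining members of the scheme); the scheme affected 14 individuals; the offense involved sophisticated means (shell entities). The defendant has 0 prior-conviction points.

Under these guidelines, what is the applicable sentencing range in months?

Base offense level for witness tampering: 16.
R1 applies (level before this adjustment is 16 ≥ 16, so +3): 16 + 3 = 19.
R2 applies: 19 − 3 = 16.
R3 applies: 16 − 2 = 14.
R4 applies: 14 + 3 = 17.
R5 applies (level before this adjustment is 17 < 18, so +2): 17 + 2 = 19.
R6 applies: 19 + 2 = 21.
Final offense level: 21.
Criminal history: 0 prior points → Category A (0-1).
Level 21 falls in the 17-29 band.
Grid: Level 17-29 × Category A = 20-25 months.

20-25 months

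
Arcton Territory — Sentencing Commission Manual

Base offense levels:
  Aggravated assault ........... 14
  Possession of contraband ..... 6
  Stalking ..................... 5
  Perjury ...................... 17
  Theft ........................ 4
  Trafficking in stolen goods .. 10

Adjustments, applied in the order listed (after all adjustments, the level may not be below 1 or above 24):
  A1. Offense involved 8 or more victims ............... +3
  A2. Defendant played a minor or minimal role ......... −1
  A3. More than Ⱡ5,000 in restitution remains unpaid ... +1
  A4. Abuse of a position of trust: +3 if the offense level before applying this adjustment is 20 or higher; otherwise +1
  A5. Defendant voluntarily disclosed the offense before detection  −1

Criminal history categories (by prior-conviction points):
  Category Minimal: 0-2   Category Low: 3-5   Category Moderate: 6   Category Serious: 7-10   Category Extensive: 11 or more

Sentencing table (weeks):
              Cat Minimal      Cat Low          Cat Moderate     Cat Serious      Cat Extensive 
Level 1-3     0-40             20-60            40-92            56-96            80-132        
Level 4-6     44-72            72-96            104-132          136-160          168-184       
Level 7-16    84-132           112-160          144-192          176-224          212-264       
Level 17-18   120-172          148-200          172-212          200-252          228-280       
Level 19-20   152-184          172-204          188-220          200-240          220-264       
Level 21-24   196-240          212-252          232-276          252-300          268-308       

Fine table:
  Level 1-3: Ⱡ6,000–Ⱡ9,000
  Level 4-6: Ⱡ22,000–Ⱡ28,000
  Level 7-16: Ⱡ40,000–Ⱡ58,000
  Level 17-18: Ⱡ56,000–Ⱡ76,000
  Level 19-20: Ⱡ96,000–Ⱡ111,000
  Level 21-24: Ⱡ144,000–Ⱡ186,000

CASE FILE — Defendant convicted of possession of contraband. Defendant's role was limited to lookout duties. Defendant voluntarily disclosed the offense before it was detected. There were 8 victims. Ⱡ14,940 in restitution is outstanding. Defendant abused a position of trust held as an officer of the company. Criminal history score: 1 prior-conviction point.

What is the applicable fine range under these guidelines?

Ⱡ40,000–Ⱡ58,000

Base offense level for possession of contraband: 6.
A1 applies: 6 + 3 = 9.
A2 applies: 9 − 1 = 8.
A3 applies: 8 + 1 = 9.
A4 applies (level before this adjustment is 9 < 20, so +1): 9 + 1 = 10.
A5 applies: 10 − 1 = 9.
Final offense level: 9.
Level 9 falls in the 7-16 band.
Fine table: Level 7-16 → Ⱡ40,000–Ⱡ58,000.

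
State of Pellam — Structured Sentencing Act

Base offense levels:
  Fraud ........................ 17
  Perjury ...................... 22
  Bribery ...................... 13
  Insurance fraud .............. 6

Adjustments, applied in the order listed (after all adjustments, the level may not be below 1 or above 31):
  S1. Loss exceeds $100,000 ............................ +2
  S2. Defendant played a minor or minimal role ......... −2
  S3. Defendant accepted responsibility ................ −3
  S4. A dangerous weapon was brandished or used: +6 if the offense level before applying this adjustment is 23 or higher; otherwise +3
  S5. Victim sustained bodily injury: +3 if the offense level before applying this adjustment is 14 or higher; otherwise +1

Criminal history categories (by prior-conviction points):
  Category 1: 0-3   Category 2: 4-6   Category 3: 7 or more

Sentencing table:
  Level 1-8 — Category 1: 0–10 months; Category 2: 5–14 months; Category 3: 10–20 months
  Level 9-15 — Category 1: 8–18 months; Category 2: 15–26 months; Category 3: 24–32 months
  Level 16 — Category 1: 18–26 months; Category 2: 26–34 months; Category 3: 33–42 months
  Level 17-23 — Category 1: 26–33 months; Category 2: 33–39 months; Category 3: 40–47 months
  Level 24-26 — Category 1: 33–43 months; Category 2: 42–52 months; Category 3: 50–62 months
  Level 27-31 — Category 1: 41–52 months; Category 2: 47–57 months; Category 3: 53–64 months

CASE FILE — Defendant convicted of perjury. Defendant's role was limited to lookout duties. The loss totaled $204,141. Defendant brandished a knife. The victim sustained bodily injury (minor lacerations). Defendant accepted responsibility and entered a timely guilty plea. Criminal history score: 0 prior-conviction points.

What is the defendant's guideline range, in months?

Base offense level for perjury: 22.
S1 applies: 22 + 2 = 24.
S2 applies: 24 − 2 = 22.
S3 applies: 22 − 3 = 19.
S4 applies (level before this adjustment is 19 < 23, so +3): 19 + 3 = 22.
S5 applies (level before this adjustment is 22 ≥ 14, so +3): 22 + 3 = 25.
Final offense level: 25.
Criminal history: 0 prior points → Category 1 (0-3).
Level 25 falls in the 24-26 band.
Grid: Level 24-26 × Category 1 = 33-43 months.

33-43 months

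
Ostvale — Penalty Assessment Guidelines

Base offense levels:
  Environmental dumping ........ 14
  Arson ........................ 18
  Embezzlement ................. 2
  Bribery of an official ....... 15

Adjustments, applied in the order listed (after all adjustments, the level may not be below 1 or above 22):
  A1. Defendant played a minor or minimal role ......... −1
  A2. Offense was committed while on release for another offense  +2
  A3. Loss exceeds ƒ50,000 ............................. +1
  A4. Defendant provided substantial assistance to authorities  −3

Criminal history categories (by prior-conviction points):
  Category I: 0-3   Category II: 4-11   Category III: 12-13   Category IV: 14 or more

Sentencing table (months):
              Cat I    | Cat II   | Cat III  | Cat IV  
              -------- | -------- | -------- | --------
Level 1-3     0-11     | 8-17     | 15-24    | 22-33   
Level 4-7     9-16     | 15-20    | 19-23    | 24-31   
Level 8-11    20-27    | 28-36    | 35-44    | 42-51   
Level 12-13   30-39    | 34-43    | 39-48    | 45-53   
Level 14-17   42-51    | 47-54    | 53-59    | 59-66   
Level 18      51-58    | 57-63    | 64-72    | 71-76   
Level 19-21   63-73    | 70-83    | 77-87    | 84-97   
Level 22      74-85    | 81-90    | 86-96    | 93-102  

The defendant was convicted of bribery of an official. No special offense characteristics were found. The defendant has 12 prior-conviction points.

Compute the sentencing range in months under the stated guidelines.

53-59 months

Base offense level for bribery of an official: 15.
Final offense level: 15.
Criminal history: 12 prior points → Category III (12-13).
Level 15 falls in the 14-17 band.
Grid: Level 14-17 × Category III = 53-59 months.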